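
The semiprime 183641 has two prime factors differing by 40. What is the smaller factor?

409

Since p = q + 40, we have 183641 = q(q + 40), so q² + 40q − 183641 = 0.
Discriminant: 40² + 4·183641 = 1600 + 734564 = 736164; √736164 = 858.
q = (−40 + 858)/2 = 409, and p = q + 40 = 449.
Check: 409 · 449 = 183641.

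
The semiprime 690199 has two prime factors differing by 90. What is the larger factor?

877

Since p = q + 90, we have 690199 = q(q + 90), so q² + 90q − 690199 = 0.
Discriminant: 90² + 4·690199 = 8100 + 2760796 = 2768896; √2768896 = 1664.
q = (−90 + 1664)/2 = 787, and p = q + 90 = 877.
Check: 787 · 877 = 690199.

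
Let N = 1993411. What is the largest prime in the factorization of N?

83

1993411 = 7 · 284773
284773 = 47 · 6059
6059 = 73 · 83
83 is prime.
So 1993411 = 7 · 47 · 73 · 83; the largest prime factor is 83.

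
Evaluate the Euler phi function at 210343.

Factor: 210343 = 7 · 151 · 199.
φ(210343) = (7−1) · (151−1) · (199−1) = 6 · 150 · 198 = 178200.

178200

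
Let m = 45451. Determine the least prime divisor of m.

7

45451 is odd.
Digit sum 19, not divisible by 3.
Ends in 1: not divisible by 5.
7: 45451 = 7·6493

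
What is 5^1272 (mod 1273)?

5^1 ≡ 5 (mod 1273)
5^2 ≡ 5^2 = 25 ≡ 25 (mod 1273)
5^4 ≡ 25^2 = 625 ≡ 625 (mod 1273)
5^8 ≡ 625^2 = 390625 ≡ 1087 (mod 1273)
5^16 ≡ 1087^2 = 1181569 ≡ 225 (mod 1273)
5^32 ≡ 225^2 = 50625 ≡ 978 (mod 1273)
5^64 ≡ 978^2 = 956484 ≡ 461 (mod 1273)
5^128 ≡ 461^2 = 212521 ≡ 1203 (mod 1273)
5^256 ≡ 1203^2 = 1447209 ≡ 1081 (mod 1273)
5^512 ≡ 1081^2 = 1168561 ≡ 1220 (mod 1273)
5^1024 ≡ 1220^2 = 1488400 ≡ 263 (mod 1273)
1272 = 1024 + 128 + 64 + 32 + 16 + 8 in binary powers of 2.
So 5^1272 ≡ 263 · 1203 · 461 · 978 · 225 · 1087 ≡ 600 (mod 1273).
Since 600 ≠ 1, base 5 is a Fermat witness: 1273 is composite.

600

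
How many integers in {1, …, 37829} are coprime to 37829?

Factor: 37829 = 11 · 19 · 181.
φ(37829) = (11−1) · (19−1) · (181−1) = 10 · 18 · 180 = 32400.

32400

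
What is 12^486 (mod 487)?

1

12^1 ≡ 12 (mod 487)
12^2 ≡ 12^2 = 144 ≡ 144 (mod 487)
12^4 ≡ 144^2 = 20736 ≡ 282 (mod 487)
12^8 ≡ 282^2 = 79524 ≡ 143 (mod 487)
12^16 ≡ 143^2 = 20449 ≡ 482 (mod 487)
12^32 ≡ 482^2 = 232324 ≡ 25 (mod 487)
12^64 ≡ 25^2 = 625 ≡ 138 (mod 487)
12^128 ≡ 138^2 = 19044 ≡ 51 (mod 487)
12^256 ≡ 51^2 = 2601 ≡ 166 (mod 487)
486 = 256 + 128 + 64 + 32 + 4 + 2 in binary powers of 2.
So 12^486 ≡ 166 · 51 · 138 · 25 · 282 · 144 ≡ 1 (mod 487).
Since the result is 1, base 12 gives no evidence that 487 is composite.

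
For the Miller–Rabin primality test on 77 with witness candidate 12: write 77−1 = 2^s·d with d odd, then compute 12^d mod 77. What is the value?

12

77 − 1 = 76 = 2^2 · 19, so d = 19.
12^1 ≡ 12 (mod 77)
12^2 ≡ 12^2 = 144 ≡ 67 (mod 77)
12^4 ≡ 67^2 = 4489 ≡ 23 (mod 77)
12^8 ≡ 23^2 = 529 ≡ 67 (mod 77)
12^16 ≡ 67^2 = 4489 ≡ 23 (mod 77)
19 = 16 + 2 + 1 in binary powers of 2.
So 12^19 ≡ 23 · 67 · 12 ≡ 12 (mod 77).
Squaring chain: 12 → 67; never reaches −1, so base 12 is a Miller–Rabin witness that 77 is composite.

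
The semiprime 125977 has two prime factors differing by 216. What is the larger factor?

479

Since p = q + 216, we have 125977 = q(q + 216), so q² + 216q − 125977 = 0.
Discriminant: 216² + 4·125977 = 46656 + 503908 = 550564; √550564 = 742.
q = (−216 + 742)/2 = 263, and p = q + 216 = 479.
Check: 263 · 479 = 125977.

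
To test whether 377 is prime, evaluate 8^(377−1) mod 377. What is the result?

8^1 ≡ 8 (mod 377)
8^2 ≡ 8^2 = 64 ≡ 64 (mod 377)
8^4 ≡ 64^2 = 4096 ≡ 326 (mod 377)
8^8 ≡ 326^2 = 106276 ≡ 339 (mod 377)
8^16 ≡ 339^2 = 114921 ≡ 313 (mod 377)
8^32 ≡ 313^2 = 97969 ≡ 326 (mod 377)
8^64 ≡ 326^2 = 106276 ≡ 339 (mod 377)
8^128 ≡ 339^2 = 114921 ≡ 313 (mod 377)
8^256 ≡ 313^2 = 97969 ≡ 326 (mod 377)
376 = 256 + 64 + 32 + 16 + 8 in binary powers of 2.
So 8^376 ≡ 326 · 339 · 326 · 313 · 339 ≡ 53 (mod 377).
Since 53 ≠ 1, base 8 is a Fermat witness: 377 is composite.

53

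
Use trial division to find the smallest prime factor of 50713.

50713 is odd.
Digit sum 16, not divisible by 3.
Ends in 3: not divisible by 5.
7: 50713 = 7·7244 + 5
11: 50713 = 11·4610 + 3
13: 50713 = 13·3901

13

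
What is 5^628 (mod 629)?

5^1 ≡ 5 (mod 629)
5^2 ≡ 5^2 = 25 ≡ 25 (mod 629)
5^4 ≡ 25^2 = 625 ≡ 625 (mod 629)
5^8 ≡ 625^2 = 390625 ≡ 16 (mod 629)
5^16 ≡ 16^2 = 256 ≡ 256 (mod 629)
5^32 ≡ 256^2 = 65536 ≡ 120 (mod 629)
5^64 ≡ 120^2 = 14400 ≡ 562 (mod 629)
5^128 ≡ 562^2 = 315844 ≡ 86 (mod 629)
5^256 ≡ 86^2 = 7396 ≡ 477 (mod 629)
5^512 ≡ 477^2 = 227529 ≡ 460 (mod 629)
628 = 512 + 64 + 32 + 16 + 4 in binary powers of 2.
So 5^628 ≡ 460 · 562 · 120 · 256 · 625 ≡ 404 (mod 629).
Since 404 ≠ 1, base 5 is a Fermat witness: 629 is composite.

404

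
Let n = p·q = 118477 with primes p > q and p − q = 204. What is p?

Since p = q + 204, we have 118477 = q(q + 204), so q² + 204q − 118477 = 0.
Discriminant: 204² + 4·118477 = 41616 + 473908 = 515524; √515524 = 718.
q = (−204 + 718)/2 = 257, and p = q + 204 = 461.
Check: 257 · 461 = 118477.

461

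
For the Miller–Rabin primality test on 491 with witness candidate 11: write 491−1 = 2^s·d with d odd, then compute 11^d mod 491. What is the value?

491 − 1 = 490 = 2^1 · 245, so d = 245.
11^1 ≡ 11 (mod 491)
11^2 ≡ 11^2 = 121 ≡ 121 (mod 491)
11^4 ≡ 121^2 = 14641 ≡ 402 (mod 491)
11^8 ≡ 402^2 = 161604 ≡ 65 (mod 491)
11^16 ≡ 65^2 = 4225 ≡ 297 (mod 491)
11^32 ≡ 297^2 = 88209 ≡ 320 (mod 491)
11^64 ≡ 320^2 = 102400 ≡ 272 (mod 491)
11^128 ≡ 272^2 = 73984 ≡ 334 (mod 491)
245 = 128 + 64 + 32 + 16 + 4 + 1 in binary powers of 2.
So 11^245 ≡ 334 · 272 · 320 · 297 · 402 · 11 ≡ 1 (mod 491).
Since 11^d ≡ 1 (mod 491), base 11 does not prove 491 composite.

1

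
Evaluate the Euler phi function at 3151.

Factor: 3151 = 23 · 137.
φ(3151) = (23−1) · (137−1) = 22 · 136 = 2992.

2992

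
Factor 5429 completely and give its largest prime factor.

89

5429 = 61 · 89
89 is prime.
So 5429 = 61 · 89; the largest prime factor is 89.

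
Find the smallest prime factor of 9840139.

9840139 is odd.
Digit sum 34, not divisible by 3.
Ends in 9: not divisible by 5.
7: 9840139 = 7·1405734 + 1
11: 9840139 = 11·894558 + 1
13: 9840139 = 13·756933 + 10
17: 9840139 = 17·578831 + 12
19: 9840139 = 19·517902 + 1
23: 9840139 = 23·427832 + 3
29: 9840139 = 29·339315 + 4
31: 9840139 = 31·317423 + 26
37: 9840139 = 37·265949 + 26
41: 9840139 = 41·240003 + 16
43: 9840139 = 43·228840 + 19
47: 9840139 = 47·209364 + 31
53: 9840139 = 53·185663

53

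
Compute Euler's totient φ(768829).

741936

Factor: 768829 = 59 · 83 · 157.
φ(768829) = (59−1) · (83−1) · (157−1) = 58 · 82 · 156 = 741936.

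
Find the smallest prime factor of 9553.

9553 is odd.
Digit sum 22, not divisible by 3.
Ends in 3: not divisible by 5.
7: 9553 = 7·1364 + 5
11: 9553 = 11·868 + 5
13: 9553 = 13·734 + 11
17: 9553 = 17·561 + 16
19: 9553 = 19·502 + 15
23: 9553 = 23·415 + 8
29: 9553 = 29·329 + 12
31: 9553 = 31·308 + 5
37: 9553 = 37·258 + 7
41: 9553 = 41·233

41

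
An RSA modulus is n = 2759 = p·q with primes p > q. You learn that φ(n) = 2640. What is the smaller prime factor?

31

φ(n) = (p−1)(q−1) = n − (p+q) + 1, so p + q = 2759 − 2640 + 1 = 120.
p and q are the roots of t² − 120t + 2759 = 0.
Discriminant: 120² − 4·2759 = 14400 − 11036 = 3364; √3364 = 58.
q = (120 − 58)/2 = 31, p = (120 + 58)/2 = 89.
Check: 31 · 89 = 2759.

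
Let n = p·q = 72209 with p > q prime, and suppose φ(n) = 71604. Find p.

φ(n) = (p−1)(q−1) = n − (p+q) + 1, so p + q = 72209 − 71604 + 1 = 606.
p and q are the roots of t² − 606t + 72209 = 0.
Discriminant: 606² − 4·72209 = 367236 − 288836 = 78400; √78400 = 280.
q = (606 − 280)/2 = 163, p = (606 + 280)/2 = 443.
Check: 163 · 443 = 72209.

443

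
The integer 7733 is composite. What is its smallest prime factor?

11

7733 is odd.
Digit sum 20, not divisible by 3.
Ends in 3: not divisible by 5.
7: 7733 = 7·1104 + 5
11: 7733 = 11·703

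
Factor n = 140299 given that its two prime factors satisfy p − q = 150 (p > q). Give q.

Since p = q + 150, we have 140299 = q(q + 150), so q² + 150q − 140299 = 0.
Discriminant: 150² + 4·140299 = 22500 + 561196 = 583696; √583696 = 764.
q = (−150 + 764)/2 = 307, and p = q + 150 = 457.
Check: 307 · 457 = 140299.

307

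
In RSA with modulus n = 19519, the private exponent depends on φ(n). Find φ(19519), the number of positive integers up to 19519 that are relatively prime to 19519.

19240

Factor: 19519 = 131 · 149.
φ(19519) = (131−1) · (149−1) = 130 · 148 = 19240.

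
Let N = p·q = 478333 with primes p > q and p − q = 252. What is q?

Since p = q + 252, we have 478333 = q(q + 252), so q² + 252q − 478333 = 0.
Discriminant: 252² + 4·478333 = 63504 + 1913332 = 1976836; √1976836 = 1406.
q = (−252 + 1406)/2 = 577, and p = q + 252 = 829.
Check: 577 · 829 = 478333.

577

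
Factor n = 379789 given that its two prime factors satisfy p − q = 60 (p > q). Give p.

Since p = q + 60, we have 379789 = q(q + 60), so q² + 60q − 379789 = 0.
Discriminant: 60² + 4·379789 = 3600 + 1519156 = 1522756; √1522756 = 1234.
q = (−60 + 1234)/2 = 587, and p = q + 60 = 647.
Check: 587 · 647 = 379789.

647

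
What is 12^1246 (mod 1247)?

12^1 ≡ 12 (mod 1247)
12^2 ≡ 12^2 = 144 ≡ 144 (mod 1247)
12^4 ≡ 144^2 = 20736 ≡ 784 (mod 1247)
12^8 ≡ 784^2 = 614656 ≡ 1132 (mod 1247)
12^16 ≡ 1132^2 = 1281424 ≡ 755 (mod 1247)
12^32 ≡ 755^2 = 570025 ≡ 146 (mod 1247)
12^64 ≡ 146^2 = 21316 ≡ 117 (mod 1247)
12^128 ≡ 117^2 = 13689 ≡ 1219 (mod 1247)
12^256 ≡ 1219^2 = 1485961 ≡ 784 (mod 1247)
12^512 ≡ 784^2 = 614656 ≡ 1132 (mod 1247)
12^1024 ≡ 1132^2 = 1281424 ≡ 755 (mod 1247)
1246 = 1024 + 128 + 64 + 16 + 8 + 4 + 2 in binary powers of 2.
So 12^1246 ≡ 755 · 1219 · 117 · 755 · 1132 · 784 · 144 ≡ 608 (mod 1247).
Since 608 ≠ 1, base 12 is a Fermat witness: 1247 is composite.

608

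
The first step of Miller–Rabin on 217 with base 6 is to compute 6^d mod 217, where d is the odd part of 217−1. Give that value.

217 − 1 = 216 = 2^3 · 27, so d = 27.
6^1 ≡ 6 (mod 217)
6^2 ≡ 6^2 = 36 ≡ 36 (mod 217)
6^4 ≡ 36^2 = 1296 ≡ 211 (mod 217)
6^8 ≡ 211^2 = 44521 ≡ 36 (mod 217)
6^16 ≡ 36^2 = 1296 ≡ 211 (mod 217)
27 = 16 + 8 + 2 + 1 in binary powers of 2.
So 6^27 ≡ 211 · 36 · 36 · 6 ≡ 216 (mod 217).
Since 6^d ≡ 216 (mod 217), base 6 does not prove 217 composite.

216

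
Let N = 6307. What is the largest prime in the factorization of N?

6307 = 7 · 901
901 = 17 · 53
53 is prime.
So 6307 = 7 · 17 · 53; the largest prime factor is 53.

53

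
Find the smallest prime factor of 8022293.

61

8022293 is odd.
Digit sum 26, not divisible by 3.
Ends in 3: not divisible by 5.
7: 8022293 = 7·1146041 + 6
11: 8022293 = 11·729299 + 4
13: 8022293 = 13·617099 + 6
17: 8022293 = 17·471899 + 10
19: 8022293 = 19·422225 + 18
23: 8022293 = 23·348795 + 8
29: 8022293 = 29·276630 + 23
31: 8022293 = 31·258783 + 20
37: 8022293 = 37·216818 + 27
41: 8022293 = 41·195665 + 28
43: 8022293 = 43·186564 + 41
47: 8022293 = 47·170687 + 4
53: 8022293 = 53·151364 + 1
59: 8022293 = 59·135971 + 4
61: 8022293 = 61·131513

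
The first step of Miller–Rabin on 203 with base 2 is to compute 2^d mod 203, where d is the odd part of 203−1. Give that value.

203 − 1 = 202 = 2^1 · 101, so d = 101.
2^1 ≡ 2 (mod 203)
2^2 ≡ 2^2 = 4 ≡ 4 (mod 203)
2^4 ≡ 4^2 = 16 ≡ 16 (mod 203)
2^8 ≡ 16^2 = 256 ≡ 53 (mod 203)
2^16 ≡ 53^2 = 2809 ≡ 170 (mod 203)
2^32 ≡ 170^2 = 28900 ≡ 74 (mod 203)
2^64 ≡ 74^2 = 5476 ≡ 198 (mod 203)
101 = 64 + 32 + 4 + 1 in binary powers of 2.
So 2^101 ≡ 198 · 74 · 16 · 2 ≡ 137 (mod 203).
Squaring chain: 137; never reaches −1, so base 2 is a Miller–Rabin witness that 203 is composite.

137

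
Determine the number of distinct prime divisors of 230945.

5

230945 = 5 · 46189
46189 = 11 · 4199
4199 = 13 · 323
323 = 17 · 19
230945 = 5 · 11 · 13 · 17 · 19, which has 5 distinct prime factors.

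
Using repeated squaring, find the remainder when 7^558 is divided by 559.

7^1 ≡ 7 (mod 559)
7^2 ≡ 7^2 = 49 ≡ 49 (mod 559)
7^4 ≡ 49^2 = 2401 ≡ 165 (mod 559)
7^8 ≡ 165^2 = 27225 ≡ 393 (mod 559)
7^16 ≡ 393^2 = 154449 ≡ 165 (mod 559)
7^32 ≡ 165^2 = 27225 ≡ 393 (mod 559)
7^64 ≡ 393^2 = 154449 ≡ 165 (mod 559)
7^128 ≡ 165^2 = 27225 ≡ 393 (mod 559)
7^256 ≡ 393^2 = 154449 ≡ 165 (mod 559)
7^512 ≡ 165^2 = 27225 ≡ 393 (mod 559)
558 = 512 + 32 + 8 + 4 + 2 in binary powers of 2.
So 7^558 ≡ 393 · 393 · 393 · 165 · 49 ≡ 259 (mod 559).
Since 259 ≠ 1, base 7 is a Fermat witness: 559 is composite.

259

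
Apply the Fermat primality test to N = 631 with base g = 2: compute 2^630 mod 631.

1

2^1 ≡ 2 (mod 631)
2^2 ≡ 2^2 = 4 ≡ 4 (mod 631)
2^4 ≡ 4^2 = 16 ≡ 16 (mod 631)
2^8 ≡ 16^2 = 256 ≡ 256 (mod 631)
2^16 ≡ 256^2 = 65536 ≡ 543 (mod 631)
2^32 ≡ 543^2 = 294849 ≡ 172 (mod 631)
2^64 ≡ 172^2 = 29584 ≡ 558 (mod 631)
2^128 ≡ 558^2 = 311364 ≡ 281 (mod 631)
2^256 ≡ 281^2 = 78961 ≡ 86 (mod 631)
2^512 ≡ 86^2 = 7396 ≡ 455 (mod 631)
630 = 512 + 64 + 32 + 16 + 4 + 2 in binary powers of 2.
So 2^630 ≡ 455 · 558 · 172 · 543 · 16 · 4 ≡ 1 (mod 631).
Since the result is 1, base 2 gives no evidence that 631 is composite.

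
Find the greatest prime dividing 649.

59

649 = 11 · 59
59 is prime.
So 649 = 11 · 59; the largest prime factor is 59.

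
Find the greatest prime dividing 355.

355 = 5 · 71
71 is prime.
So 355 = 5 · 71; the largest prime factor is 71.

71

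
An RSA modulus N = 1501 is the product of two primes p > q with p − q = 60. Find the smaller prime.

19

Since p = q + 60, we have 1501 = q(q + 60), so q² + 60q − 1501 = 0.
Discriminant: 60² + 4·1501 = 3600 + 6004 = 9604; √9604 = 98.
q = (−60 + 98)/2 = 19, and p = q + 60 = 79.
Check: 19 · 79 = 1501.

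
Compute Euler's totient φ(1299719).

Factor: 1299719 = 53 · 137 · 179.
φ(1299719) = (53−1) · (137−1) · (179−1) = 52 · 136 · 178 = 1258816.

1258816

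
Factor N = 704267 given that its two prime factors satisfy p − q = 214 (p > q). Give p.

Since p = q + 214, we have 704267 = q(q + 214), so q² + 214q − 704267 = 0.
Discriminant: 214² + 4·704267 = 45796 + 2817068 = 2862864; √2862864 = 1692.
q = (−214 + 1692)/2 = 739, and p = q + 214 = 953.
Check: 739 · 953 = 704267.

953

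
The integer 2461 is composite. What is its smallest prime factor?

23

2461 is odd.
Digit sum 13, not divisible by 3.
Ends in 1: not divisible by 5.
7: 2461 = 7·351 + 4
11: 2461 = 11·223 + 8
13: 2461 = 13·189 + 4
17: 2461 = 17·144 + 13
19: 2461 = 19·129 + 10
23: 2461 = 23·107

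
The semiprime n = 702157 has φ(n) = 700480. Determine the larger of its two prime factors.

881

φ(n) = (p−1)(q−1) = n − (p+q) + 1, so p + q = 702157 − 700480 + 1 = 1678.
p and q are the roots of t² − 1678t + 702157 = 0.
Discriminant: 1678² − 4·702157 = 2815684 − 2808628 = 7056; √7056 = 84.
q = (1678 − 84)/2 = 797, p = (1678 + 84)/2 = 881.
Check: 797 · 881 = 702157.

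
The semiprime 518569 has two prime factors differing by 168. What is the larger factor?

809

Since p = q + 168, we have 518569 = q(q + 168), so q² + 168q − 518569 = 0.
Discriminant: 168² + 4·518569 = 28224 + 2074276 = 2102500; √2102500 = 1450.
q = (−168 + 1450)/2 = 641, and p = q + 168 = 809.
Check: 641 · 809 = 518569.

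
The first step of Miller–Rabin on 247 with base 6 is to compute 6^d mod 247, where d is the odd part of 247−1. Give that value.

247 − 1 = 246 = 2^1 · 123, so d = 123.
6^1 ≡ 6 (mod 247)
6^2 ≡ 6^2 = 36 ≡ 36 (mod 247)
6^4 ≡ 36^2 = 1296 ≡ 61 (mod 247)
6^8 ≡ 61^2 = 3721 ≡ 16 (mod 247)
6^16 ≡ 16^2 = 256 ≡ 9 (mod 247)
6^32 ≡ 9^2 = 81 ≡ 81 (mod 247)
6^64 ≡ 81^2 = 6561 ≡ 139 (mod 247)
123 = 64 + 32 + 16 + 8 + 2 + 1 in binary powers of 2.
So 6^123 ≡ 139 · 81 · 9 · 16 · 36 · 6 ≡ 125 (mod 247).
Squaring chain: 125; never reaches −1, so base 6 is a Miller–Rabin witness that 247 is composite.

125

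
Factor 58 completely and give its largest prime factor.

29

58 = 2 · 29
29 is prime.
So 58 = 2 · 29; the largest prime factor is 29.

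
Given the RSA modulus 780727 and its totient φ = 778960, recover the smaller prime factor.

857

φ(n) = (p−1)(q−1) = n − (p+q) + 1, so p + q = 780727 − 778960 + 1 = 1768.
p and q are the roots of t² − 1768t + 780727 = 0.
Discriminant: 1768² − 4·780727 = 3125824 − 3122908 = 2916; √2916 = 54.
q = (1768 − 54)/2 = 857, p = (1768 + 54)/2 = 911.
Check: 857 · 911 = 780727.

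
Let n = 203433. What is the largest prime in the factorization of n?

203433 = 3 · 67811
67811 = 19 · 3569
3569 = 43 · 83
83 is prime.
So 203433 = 3 · 19 · 43 · 83; the largest prime factor is 83.

83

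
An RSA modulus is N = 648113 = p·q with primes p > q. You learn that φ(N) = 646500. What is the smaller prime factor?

751

φ(n) = (p−1)(q−1) = n − (p+q) + 1, so p + q = 648113 − 646500 + 1 = 1614.
p and q are the roots of t² − 1614t + 648113 = 0.
Discriminant: 1614² − 4·648113 = 2604996 − 2592452 = 12544; √12544 = 112.
q = (1614 − 112)/2 = 751, p = (1614 + 112)/2 = 863.
Check: 751 · 863 = 648113.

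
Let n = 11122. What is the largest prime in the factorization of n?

83

11122 = 2 · 5561
5561 = 67 · 83
83 is prime.
So 11122 = 2 · 67 · 83; the largest prime factor is 83.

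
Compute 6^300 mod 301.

6^1 ≡ 6 (mod 301)
6^2 ≡ 6^2 = 36 ≡ 36 (mod 301)
6^4 ≡ 36^2 = 1296 ≡ 92 (mod 301)
6^8 ≡ 92^2 = 8464 ≡ 36 (mod 301)
6^16 ≡ 36^2 = 1296 ≡ 92 (mod 301)
6^32 ≡ 92^2 = 8464 ≡ 36 (mod 301)
6^64 ≡ 36^2 = 1296 ≡ 92 (mod 301)
6^128 ≡ 92^2 = 8464 ≡ 36 (mod 301)
6^256 ≡ 36^2 = 1296 ≡ 92 (mod 301)
300 = 256 + 32 + 8 + 4 in binary powers of 2.
So 6^300 ≡ 92 · 36 · 36 · 92 ≡ 1 (mod 301).
Since the result is 1, base 6 gives no evidence that 301 is composite.

1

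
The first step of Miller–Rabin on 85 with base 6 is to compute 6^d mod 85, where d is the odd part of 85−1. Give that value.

41

85 − 1 = 84 = 2^2 · 21, so d = 21.
6^1 ≡ 6 (mod 85)
6^2 ≡ 6^2 = 36 ≡ 36 (mod 85)
6^4 ≡ 36^2 = 1296 ≡ 21 (mod 85)
6^8 ≡ 21^2 = 441 ≡ 16 (mod 85)
6^16 ≡ 16^2 = 256 ≡ 1 (mod 85)
21 = 16 + 4 + 1 in binary powers of 2.
So 6^21 ≡ 1 · 21 · 6 ≡ 41 (mod 85).
Squaring chain: 41 → 66; never reaches −1, so base 6 is a Miller–Rabin witness that 85 is composite.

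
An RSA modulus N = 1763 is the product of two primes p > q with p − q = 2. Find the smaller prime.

41

Since p = q + 2, we have 1763 = q(q + 2), so q² + 2q − 1763 = 0.
Discriminant: 2² + 4·1763 = 4 + 7052 = 7056; √7056 = 84.
q = (−2 + 84)/2 = 41, and p = q + 2 = 43.
Check: 41 · 43 = 1763.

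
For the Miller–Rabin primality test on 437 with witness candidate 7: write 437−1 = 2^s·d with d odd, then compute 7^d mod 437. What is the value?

437 − 1 = 436 = 2^2 · 109, so d = 109.
7^1 ≡ 7 (mod 437)
7^2 ≡ 7^2 = 49 ≡ 49 (mod 437)
7^4 ≡ 49^2 = 2401 ≡ 216 (mod 437)
7^8 ≡ 216^2 = 46656 ≡ 334 (mod 437)
7^16 ≡ 334^2 = 111556 ≡ 121 (mod 437)
7^32 ≡ 121^2 = 14641 ≡ 220 (mod 437)
7^64 ≡ 220^2 = 48400 ≡ 330 (mod 437)
109 = 64 + 32 + 8 + 4 + 1 in binary powers of 2.
So 7^109 ≡ 330 · 220 · 334 · 216 · 7 ≡ 102 (mod 437).
Squaring chain: 102 → 353; never reaches −1, so base 7 is a Miller–Rabin witness that 437 is composite.

102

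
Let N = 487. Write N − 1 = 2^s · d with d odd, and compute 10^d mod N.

487 − 1 = 486 = 2^1 · 243, so d = 243.
10^1 ≡ 10 (mod 487)
10^2 ≡ 10^2 = 100 ≡ 100 (mod 487)
10^4 ≡ 100^2 = 10000 ≡ 260 (mod 487)
10^8 ≡ 260^2 = 67600 ≡ 394 (mod 487)
10^16 ≡ 394^2 = 155236 ≡ 370 (mod 487)
10^32 ≡ 370^2 = 136900 ≡ 53 (mod 487)
10^64 ≡ 53^2 = 2809 ≡ 374 (mod 487)
10^128 ≡ 374^2 = 139876 ≡ 107 (mod 487)
243 = 128 + 64 + 32 + 16 + 2 + 1 in binary powers of 2.
So 10^243 ≡ 107 · 374 · 53 · 370 · 100 · 10 ≡ 486 (mod 487).
Since 10^d ≡ 486 (mod 487), base 10 does not prove 487 composite.

486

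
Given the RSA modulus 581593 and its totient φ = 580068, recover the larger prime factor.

φ(n) = (p−1)(q−1) = n − (p+q) + 1, so p + q = 581593 − 580068 + 1 = 1526.
p and q are the roots of t² − 1526t + 581593 = 0.
Discriminant: 1526² − 4·581593 = 2328676 − 2326372 = 2304; √2304 = 48.
q = (1526 − 48)/2 = 739, p = (1526 + 48)/2 = 787.
Check: 739 · 787 = 581593.

787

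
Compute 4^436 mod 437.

4^1 ≡ 4 (mod 437)
4^2 ≡ 4^2 = 16 ≡ 16 (mod 437)
4^4 ≡ 16^2 = 256 ≡ 256 (mod 437)
4^8 ≡ 256^2 = 65536 ≡ 423 (mod 437)
4^16 ≡ 423^2 = 178929 ≡ 196 (mod 437)
4^32 ≡ 196^2 = 38416 ≡ 397 (mod 437)
4^64 ≡ 397^2 = 157609 ≡ 289 (mod 437)
4^128 ≡ 289^2 = 83521 ≡ 54 (mod 437)
4^256 ≡ 54^2 = 2916 ≡ 294 (mod 437)
436 = 256 + 128 + 32 + 16 + 4 in binary powers of 2.
So 4^436 ≡ 294 · 54 · 397 · 196 · 256 ≡ 123 (mod 437).
Since 123 ≠ 1, base 4 is a Fermat witness: 437 is composite.

123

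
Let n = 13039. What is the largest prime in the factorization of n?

13039 = 13 · 1003
1003 = 17 · 59
59 is prime.
So 13039 = 13 · 17 · 59; the largest prime factor is 59.

59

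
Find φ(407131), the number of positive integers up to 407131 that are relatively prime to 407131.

386400

Factor: 407131 = 29 · 101 · 139.
φ(407131) = (29−1) · (101−1) · (139−1) = 28 · 100 · 138 = 386400.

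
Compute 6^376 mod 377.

6^1 ≡ 6 (mod 377)
6^2 ≡ 6^2 = 36 ≡ 36 (mod 377)
6^4 ≡ 36^2 = 1296 ≡ 165 (mod 377)
6^8 ≡ 165^2 = 27225 ≡ 81 (mod 377)
6^16 ≡ 81^2 = 6561 ≡ 152 (mod 377)
6^32 ≡ 152^2 = 23104 ≡ 107 (mod 377)
6^64 ≡ 107^2 = 11449 ≡ 139 (mod 377)
6^128 ≡ 139^2 = 19321 ≡ 94 (mod 377)
6^256 ≡ 94^2 = 8836 ≡ 165 (mod 377)
376 = 256 + 64 + 32 + 16 + 8 in binary powers of 2.
So 6^376 ≡ 165 · 139 · 107 · 152 · 81 ≡ 373 (mod 377).
Since 373 ≠ 1, base 6 is a Fermat witness: 377 is composite.

373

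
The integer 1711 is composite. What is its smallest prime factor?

1711 is odd.
Digit sum 10, not divisible by 3.
Ends in 1: not divisible by 5.
7: 1711 = 7·244 + 3
11: 1711 = 11·155 + 6
13: 1711 = 13·131 + 8
17: 1711 = 17·100 + 11
19: 1711 = 19·90 + 1
23: 1711 = 23·74 + 9
29: 1711 = 29·59

29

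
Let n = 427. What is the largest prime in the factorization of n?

427 = 7 · 61
61 is prime.
So 427 = 7 · 61; the largest prime factor is 61.

61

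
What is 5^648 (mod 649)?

5^1 ≡ 5 (mod 649)
5^2 ≡ 5^2 = 25 ≡ 25 (mod 649)
5^4 ≡ 25^2 = 625 ≡ 625 (mod 649)
5^8 ≡ 625^2 = 390625 ≡ 576 (mod 649)
5^16 ≡ 576^2 = 331776 ≡ 137 (mod 649)
5^32 ≡ 137^2 = 18769 ≡ 597 (mod 649)
5^64 ≡ 597^2 = 356409 ≡ 108 (mod 649)
5^128 ≡ 108^2 = 11664 ≡ 631 (mod 649)
5^256 ≡ 631^2 = 398161 ≡ 324 (mod 649)
5^512 ≡ 324^2 = 104976 ≡ 487 (mod 649)
648 = 512 + 128 + 8 in binary powers of 2.
So 5^648 ≡ 487 · 631 · 576 ≡ 4 (mod 649).
Since 4 ≠ 1, base 5 is a Fermat witness: 649 is composite.

4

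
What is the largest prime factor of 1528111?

61

1528111 = 13 · 117547
117547 = 41 · 2867
2867 = 47 · 61
61 is prime.
So 1528111 = 13 · 41 · 47 · 61; the largest prime factor is 61.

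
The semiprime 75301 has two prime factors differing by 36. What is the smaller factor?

257

Since p = q + 36, we have 75301 = q(q + 36), so q² + 36q − 75301 = 0.
Discriminant: 36² + 4·75301 = 1296 + 301204 = 302500; √302500 = 550.
q = (−36 + 550)/2 = 257, and p = q + 36 = 293.
Check: 257 · 293 = 75301.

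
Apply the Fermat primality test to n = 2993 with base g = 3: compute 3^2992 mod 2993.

1395

3^1 ≡ 3 (mod 2993)
3^2 ≡ 3^2 = 9 ≡ 9 (mod 2993)
3^4 ≡ 9^2 = 81 ≡ 81 (mod 2993)
3^8 ≡ 81^2 = 6561 ≡ 575 (mod 2993)
3^16 ≡ 575^2 = 330625 ≡ 1395 (mod 2993)
3^32 ≡ 1395^2 = 1946025 ≡ 575 (mod 2993)
3^64 ≡ 575^2 = 330625 ≡ 1395 (mod 2993)
3^128 ≡ 1395^2 = 1946025 ≡ 575 (mod 2993)
3^256 ≡ 575^2 = 330625 ≡ 1395 (mod 2993)
3^512 ≡ 1395^2 = 1946025 ≡ 575 (mod 2993)
3^1024 ≡ 575^2 = 330625 ≡ 1395 (mod 2993)
3^2048 ≡ 1395^2 = 1946025 ≡ 575 (mod 2993)
2992 = 2048 + 512 + 256 + 128 + 32 + 16 in binary powers of 2.
So 3^2992 ≡ 575 · 575 · 1395 · 575 · 575 · 1395 ≡ 1395 (mod 2993).
Since 1395 ≠ 1, base 3 is a Fermat witness: 2993 is composite.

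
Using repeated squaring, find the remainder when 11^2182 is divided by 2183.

470

11^1 ≡ 11 (mod 2183)
11^2 ≡ 11^2 = 121 ≡ 121 (mod 2183)
11^4 ≡ 121^2 = 14641 ≡ 1543 (mod 2183)
11^8 ≡ 1543^2 = 2380849 ≡ 1379 (mod 2183)
11^16 ≡ 1379^2 = 1901641 ≡ 248 (mod 2183)
11^32 ≡ 248^2 = 61504 ≡ 380 (mod 2183)
11^64 ≡ 380^2 = 144400 ≡ 322 (mod 2183)
11^128 ≡ 322^2 = 103684 ≡ 1083 (mod 2183)
11^256 ≡ 1083^2 = 1172889 ≡ 618 (mod 2183)
11^512 ≡ 618^2 = 381924 ≡ 2082 (mod 2183)
11^1024 ≡ 2082^2 = 4334724 ≡ 1469 (mod 2183)
11^2048 ≡ 1469^2 = 2157961 ≡ 1157 (mod 2183)
2182 = 2048 + 128 + 4 + 2 in binary powers of 2.
So 11^2182 ≡ 1157 · 1083 · 1543 · 121 ≡ 470 (mod 2183).
Since 470 ≠ 1, base 11 is a Fermat witness: 2183 is composite.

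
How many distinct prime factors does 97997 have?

2

97997 = 43^2 · 53
97997 = 43^2 · 53, which has 2 distinct prime factors.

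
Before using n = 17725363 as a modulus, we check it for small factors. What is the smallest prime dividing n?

71

17725363 is odd.
Digit sum 34, not divisible by 3.
Ends in 3: not divisible by 5.
7: 17725363 = 7·2532194 + 5
11: 17725363 = 11·1611396 + 7
13: 17725363 = 13·1363489 + 6
17: 17725363 = 17·1042668 + 7
19: 17725363 = 19·932913 + 16
23: 17725363 = 23·770667 + 22
29: 17725363 = 29·611219 + 12
31: 17725363 = 31·571785 + 28
37: 17725363 = 37·479063 + 32
41: 17725363 = 41·432325 + 38
43: 17725363 = 43·412217 + 32
47: 17725363 = 47·377135 + 18
53: 17725363 = 53·334440 + 43
59: 17725363 = 59·300429 + 52
61: 17725363 = 61·290579 + 44
67: 17725363 = 67·264557 + 44
71: 17725363 = 71·249653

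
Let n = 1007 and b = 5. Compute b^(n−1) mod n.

5^1 ≡ 5 (mod 1007)
5^2 ≡ 5^2 = 25 ≡ 25 (mod 1007)
5^4 ≡ 25^2 = 625 ≡ 625 (mod 1007)
5^8 ≡ 625^2 = 390625 ≡ 916 (mod 1007)
5^16 ≡ 916^2 = 839056 ≡ 225 (mod 1007)
5^32 ≡ 225^2 = 50625 ≡ 275 (mod 1007)
5^64 ≡ 275^2 = 75625 ≡ 100 (mod 1007)
5^128 ≡ 100^2 = 10000 ≡ 937 (mod 1007)
5^256 ≡ 937^2 = 877969 ≡ 872 (mod 1007)
5^512 ≡ 872^2 = 760384 ≡ 99 (mod 1007)
1006 = 512 + 256 + 128 + 64 + 32 + 8 + 4 + 2 in binary powers of 2.
So 5^1006 ≡ 99 · 872 · 937 · 100 · 275 · 916 · 625 · 25 ≡ 643 (mod 1007).
Since 643 ≠ 1, base 5 is a Fermat witness: 1007 is composite.

643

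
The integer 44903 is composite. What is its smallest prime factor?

83

44903 is odd.
Digit sum 20, not divisible by 3.
Ends in 3: not divisible by 5.
7: 44903 = 7·6414 + 5
11: 44903 = 11·4082 + 1
13: 44903 = 13·3454 + 1
17: 44903 = 17·2641 + 6
19: 44903 = 19·2363 + 6
23: 44903 = 23·1952 + 7
29: 44903 = 29·1548 + 11
31: 44903 = 31·1448 + 15
37: 44903 = 37·1213 + 22
41: 44903 = 41·1095 + 8
43: 44903 = 43·1044 + 11
47: 44903 = 47·955 + 18
53: 44903 = 53·847 + 12
59: 44903 = 59·761 + 4
61: 44903 = 61·736 + 7
67: 44903 = 67·670 + 13
71: 44903 = 71·632 + 31
73: 44903 = 73·615 + 8
79: 44903 = 79·568 + 31
83: 44903 = 83·541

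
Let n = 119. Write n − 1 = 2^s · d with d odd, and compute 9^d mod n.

119 − 1 = 118 = 2^1 · 59, so d = 59.
9^1 ≡ 9 (mod 119)
9^2 ≡ 9^2 = 81 ≡ 81 (mod 119)
9^4 ≡ 81^2 = 6561 ≡ 16 (mod 119)
9^8 ≡ 16^2 = 256 ≡ 18 (mod 119)
9^16 ≡ 18^2 = 324 ≡ 86 (mod 119)
9^32 ≡ 86^2 = 7396 ≡ 18 (mod 119)
59 = 32 + 16 + 8 + 2 + 1 in binary powers of 2.
So 9^59 ≡ 18 · 86 · 18 · 81 · 9 ≡ 32 (mod 119).
Squaring chain: 32; never reaches −1, so base 9 is a Miller–Rabin witness that 119 is composite.

32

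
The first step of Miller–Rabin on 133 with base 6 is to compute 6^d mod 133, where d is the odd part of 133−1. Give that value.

133 − 1 = 132 = 2^2 · 33, so d = 33.
6^1 ≡ 6 (mod 133)
6^2 ≡ 6^2 = 36 ≡ 36 (mod 133)
6^4 ≡ 36^2 = 1296 ≡ 99 (mod 133)
6^8 ≡ 99^2 = 9801 ≡ 92 (mod 133)
6^16 ≡ 92^2 = 8464 ≡ 85 (mod 133)
6^32 ≡ 85^2 = 7225 ≡ 43 (mod 133)
33 = 32 + 1 in binary powers of 2.
So 6^33 ≡ 43 · 6 ≡ 125 (mod 133).
Squaring chain: 125 → 64; never reaches −1, so base 6 is a Miller–Rabin witness that 133 is composite.

125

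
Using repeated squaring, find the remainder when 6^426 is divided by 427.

113

6^1 ≡ 6 (mod 427)
6^2 ≡ 6^2 = 36 ≡ 36 (mod 427)
6^4 ≡ 36^2 = 1296 ≡ 15 (mod 427)
6^8 ≡ 15^2 = 225 ≡ 225 (mod 427)
6^16 ≡ 225^2 = 50625 ≡ 239 (mod 427)
6^32 ≡ 239^2 = 57121 ≡ 330 (mod 427)
6^64 ≡ 330^2 = 108900 ≡ 15 (mod 427)
6^128 ≡ 15^2 = 225 ≡ 225 (mod 427)
6^256 ≡ 225^2 = 50625 ≡ 239 (mod 427)
426 = 256 + 128 + 32 + 8 + 2 in binary powers of 2.
So 6^426 ≡ 239 · 225 · 330 · 225 · 36 ≡ 113 (mod 427).
Since 113 ≠ 1, base 6 is a Fermat witness: 427 is composite.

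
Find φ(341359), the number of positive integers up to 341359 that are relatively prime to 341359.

Factor: 341359 = 29 · 79 · 149.
φ(341359) = (29−1) · (79−1) · (149−1) = 28 · 78 · 148 = 323232.

323232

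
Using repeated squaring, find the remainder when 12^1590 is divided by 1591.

12^1 ≡ 12 (mod 1591)
12^2 ≡ 12^2 = 144 ≡ 144 (mod 1591)
12^4 ≡ 144^2 = 20736 ≡ 53 (mod 1591)
12^8 ≡ 53^2 = 2809 ≡ 1218 (mod 1591)
12^16 ≡ 1218^2 = 1483524 ≡ 712 (mod 1591)
12^32 ≡ 712^2 = 506944 ≡ 1006 (mod 1591)
12^64 ≡ 1006^2 = 1012036 ≡ 160 (mod 1591)
12^128 ≡ 160^2 = 25600 ≡ 144 (mod 1591)
12^256 ≡ 144^2 = 20736 ≡ 53 (mod 1591)
12^512 ≡ 53^2 = 2809 ≡ 1218 (mod 1591)
12^1024 ≡ 1218^2 = 1483524 ≡ 712 (mod 1591)
1590 = 1024 + 512 + 32 + 16 + 4 + 2 in binary powers of 2.
So 12^1590 ≡ 712 · 1218 · 1006 · 712 · 53 · 144 ≡ 84 (mod 1591).
Since 84 ≠ 1, base 12 is a Fermat witness: 1591 is composite.

84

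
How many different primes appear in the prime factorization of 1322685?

6

1322685 = 3^2 · 146965
146965 = 5 · 29393
29393 = 7 · 4199
4199 = 13 · 323
323 = 17 · 19
1322685 = 3^2 · 5 · 7 · 13 · 17 · 19, which has 6 distinct prime factors.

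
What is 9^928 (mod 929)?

9^1 ≡ 9 (mod 929)
9^2 ≡ 9^2 = 81 ≡ 81 (mod 929)
9^4 ≡ 81^2 = 6561 ≡ 58 (mod 929)
9^8 ≡ 58^2 = 3364 ≡ 577 (mod 929)
9^16 ≡ 577^2 = 332929 ≡ 347 (mod 929)
9^32 ≡ 347^2 = 120409 ≡ 568 (mod 929)
9^64 ≡ 568^2 = 322624 ≡ 261 (mod 929)
9^128 ≡ 261^2 = 68121 ≡ 304 (mod 929)
9^256 ≡ 304^2 = 92416 ≡ 445 (mod 929)
9^512 ≡ 445^2 = 198025 ≡ 148 (mod 929)
928 = 512 + 256 + 128 + 32 in binary powers of 2.
So 9^928 ≡ 148 · 445 · 304 · 568 ≡ 1 (mod 929).
Since the result is 1, base 9 gives no evidence that 929 is composite.

1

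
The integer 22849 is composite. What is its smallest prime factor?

73

22849 is odd.
Digit sum 25, not divisible by 3.
Ends in 9: not divisible by 5.
7: 22849 = 7·3264 + 1
11: 22849 = 11·2077 + 2
13: 22849 = 13·1757 + 8
17: 22849 = 17·1344 + 1
19: 22849 = 19·1202 + 11
23: 22849 = 23·993 + 10
29: 22849 = 29·787 + 26
31: 22849 = 31·737 + 2
37: 22849 = 37·617 + 20
41: 22849 = 41·557 + 12
43: 22849 = 43·531 + 16
47: 22849 = 47·486 + 7
53: 22849 = 53·431 + 6
59: 22849 = 59·387 + 16
61: 22849 = 61·374 + 35
67: 22849 = 67·341 + 2
71: 22849 = 71·321 + 58
73: 22849 = 73·313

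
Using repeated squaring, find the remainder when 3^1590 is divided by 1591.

3^1 ≡ 3 (mod 1591)
3^2 ≡ 3^2 = 9 ≡ 9 (mod 1591)
3^4 ≡ 9^2 = 81 ≡ 81 (mod 1591)
3^8 ≡ 81^2 = 6561 ≡ 197 (mod 1591)
3^16 ≡ 197^2 = 38809 ≡ 625 (mod 1591)
3^32 ≡ 625^2 = 390625 ≡ 830 (mod 1591)
3^64 ≡ 830^2 = 688900 ≡ 1588 (mod 1591)
3^128 ≡ 1588^2 = 2521744 ≡ 9 (mod 1591)
3^256 ≡ 9^2 = 81 ≡ 81 (mod 1591)
3^512 ≡ 81^2 = 6561 ≡ 197 (mod 1591)
3^1024 ≡ 197^2 = 38809 ≡ 625 (mod 1591)
1590 = 1024 + 512 + 32 + 16 + 4 + 2 in binary powers of 2.
So 3^1590 ≡ 625 · 197 · 830 · 625 · 81 · 9 ≡ 322 (mod 1591).
Since 322 ≠ 1, base 3 is a Fermat witness: 1591 is composite.

322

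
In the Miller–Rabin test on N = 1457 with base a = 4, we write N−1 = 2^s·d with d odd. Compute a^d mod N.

717

1457 − 1 = 1456 = 2^4 · 91, so d = 91.
4^1 ≡ 4 (mod 1457)
4^2 ≡ 4^2 = 16 ≡ 16 (mod 1457)
4^4 ≡ 16^2 = 256 ≡ 256 (mod 1457)
4^8 ≡ 256^2 = 65536 ≡ 1428 (mod 1457)
4^16 ≡ 1428^2 = 2039184 ≡ 841 (mod 1457)
4^32 ≡ 841^2 = 707281 ≡ 636 (mod 1457)
4^64 ≡ 636^2 = 404496 ≡ 907 (mod 1457)
91 = 64 + 16 + 8 + 2 + 1 in binary powers of 2.
So 4^91 ≡ 907 · 841 · 1428 · 16 · 4 ≡ 717 (mod 1457).
Squaring chain: 717 → 1225 → 1372 → 1397; never reaches −1, so base 4 is a Miller–Rabin witness that 1457 is composite.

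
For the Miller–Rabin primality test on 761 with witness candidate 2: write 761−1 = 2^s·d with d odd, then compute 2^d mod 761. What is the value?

722

761 − 1 = 760 = 2^3 · 95, so d = 95.
2^1 ≡ 2 (mod 761)
2^2 ≡ 2^2 = 4 ≡ 4 (mod 761)
2^4 ≡ 4^2 = 16 ≡ 16 (mod 761)
2^8 ≡ 16^2 = 256 ≡ 256 (mod 761)
2^16 ≡ 256^2 = 65536 ≡ 90 (mod 761)
2^32 ≡ 90^2 = 8100 ≡ 490 (mod 761)
2^64 ≡ 490^2 = 240100 ≡ 385 (mod 761)
95 = 64 + 16 + 8 + 4 + 2 + 1 in binary powers of 2.
So 2^95 ≡ 385 · 90 · 256 · 16 · 4 · 2 ≡ 722 (mod 761).
Squaring chain: 722 → 760 → 1; reaches −1, so base 2 does not prove 761 composite.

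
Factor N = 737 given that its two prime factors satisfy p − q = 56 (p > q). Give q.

Since p = q + 56, we have 737 = q(q + 56), so q² + 56q − 737 = 0.
Discriminant: 56² + 4·737 = 3136 + 2948 = 6084; √6084 = 78.
q = (−56 + 78)/2 = 11, and p = q + 56 = 67.
Check: 11 · 67 = 737.

11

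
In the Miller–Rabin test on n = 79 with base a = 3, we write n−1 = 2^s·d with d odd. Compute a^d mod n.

79 − 1 = 78 = 2^1 · 39, so d = 39.
3^1 ≡ 3 (mod 79)
3^2 ≡ 3^2 = 9 ≡ 9 (mod 79)
3^4 ≡ 9^2 = 81 ≡ 2 (mod 79)
3^8 ≡ 2^2 = 4 ≡ 4 (mod 79)
3^16 ≡ 4^2 = 16 ≡ 16 (mod 79)
3^32 ≡ 16^2 = 256 ≡ 19 (mod 79)
39 = 32 + 4 + 2 + 1 in binary powers of 2.
So 3^39 ≡ 19 · 2 · 9 · 3 ≡ 78 (mod 79).
Since 3^d ≡ 78 (mod 79), base 3 does not prove 79 composite.

78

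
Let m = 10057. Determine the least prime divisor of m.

10057 is odd.
Digit sum 13, not divisible by 3.
Ends in 7: not divisible by 5.
7: 10057 = 7·1436 + 5
11: 10057 = 11·914 + 3
13: 10057 = 13·773 + 8
17: 10057 = 17·591 + 10
19: 10057 = 19·529 + 6
23: 10057 = 23·437 + 6
29: 10057 = 29·346 + 23
31: 10057 = 31·324 + 13
37: 10057 = 37·271 + 30
41: 10057 = 41·245 + 12
43: 10057 = 43·233 + 38
47: 10057 = 47·213 + 46
53: 10057 = 53·189 + 40
59: 10057 = 59·170 + 27
61: 10057 = 61·164 + 53
67: 10057 = 67·150 + 7
71: 10057 = 71·141 + 46
73: 10057 = 73·137 + 56
79: 10057 = 79·127 + 24
83: 10057 = 83·121 + 14
89: 10057 = 89·113

89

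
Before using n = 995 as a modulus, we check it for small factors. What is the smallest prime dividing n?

995 is odd.
Digit sum 23, not divisible by 3.
Ends in 5: divisible by 5.

5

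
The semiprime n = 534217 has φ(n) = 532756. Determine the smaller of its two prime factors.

φ(n) = (p−1)(q−1) = n − (p+q) + 1, so p + q = 534217 − 532756 + 1 = 1462.
p and q are the roots of t² − 1462t + 534217 = 0.
Discriminant: 1462² − 4·534217 = 2137444 − 2136868 = 576; √576 = 24.
q = (1462 − 24)/2 = 719, p = (1462 + 24)/2 = 743.
Check: 719 · 743 = 534217.

719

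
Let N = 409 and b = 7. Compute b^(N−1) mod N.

1

7^1 ≡ 7 (mod 409)
7^2 ≡ 7^2 = 49 ≡ 49 (mod 409)
7^4 ≡ 49^2 = 2401 ≡ 356 (mod 409)
7^8 ≡ 356^2 = 126736 ≡ 355 (mod 409)
7^16 ≡ 355^2 = 126025 ≡ 53 (mod 409)
7^32 ≡ 53^2 = 2809 ≡ 355 (mod 409)
7^64 ≡ 355^2 = 126025 ≡ 53 (mod 409)
7^128 ≡ 53^2 = 2809 ≡ 355 (mod 409)
7^256 ≡ 355^2 = 126025 ≡ 53 (mod 409)
408 = 256 + 128 + 16 + 8 in binary powers of 2.
So 7^408 ≡ 53 · 355 · 53 · 355 ≡ 1 (mod 409).
Since the result is 1, base 7 gives no evidence that 409 is composite.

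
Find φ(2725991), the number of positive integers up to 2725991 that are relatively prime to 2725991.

2665728

Factor: 2725991 = 97 · 157 · 179.
φ(2725991) = (97−1) · (157−1) · (179−1) = 96 · 156 · 178 = 2665728.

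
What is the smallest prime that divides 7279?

7279 is odd.
Digit sum 25, not divisible by 3.
Ends in 9: not divisible by 5.
7: 7279 = 7·1039 + 6
11: 7279 = 11·661 + 8
13: 7279 = 13·559 + 12
17: 7279 = 17·428 + 3
19: 7279 = 19·383 + 2
23: 7279 = 23·316 + 11
29: 7279 = 29·251

29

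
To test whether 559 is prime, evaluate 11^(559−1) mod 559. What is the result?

11^1 ≡ 11 (mod 559)
11^2 ≡ 11^2 = 121 ≡ 121 (mod 559)
11^4 ≡ 121^2 = 14641 ≡ 107 (mod 559)
11^8 ≡ 107^2 = 11449 ≡ 269 (mod 559)
11^16 ≡ 269^2 = 72361 ≡ 250 (mod 559)
11^32 ≡ 250^2 = 62500 ≡ 451 (mod 559)
11^64 ≡ 451^2 = 203401 ≡ 484 (mod 559)
11^128 ≡ 484^2 = 234256 ≡ 35 (mod 559)
11^256 ≡ 35^2 = 1225 ≡ 107 (mod 559)
11^512 ≡ 107^2 = 11449 ≡ 269 (mod 559)
558 = 512 + 32 + 8 + 4 + 2 in binary powers of 2.
So 11^558 ≡ 269 · 451 · 269 · 107 · 121 ≡ 532 (mod 559).
Since 532 ≠ 1, base 11 is a Fermat witness: 559 is composite.

532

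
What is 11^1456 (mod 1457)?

392

11^1 ≡ 11 (mod 1457)
11^2 ≡ 11^2 = 121 ≡ 121 (mod 1457)
11^4 ≡ 121^2 = 14641 ≡ 71 (mod 1457)
11^8 ≡ 71^2 = 5041 ≡ 670 (mod 1457)
11^16 ≡ 670^2 = 448900 ≡ 144 (mod 1457)
11^32 ≡ 144^2 = 20736 ≡ 338 (mod 1457)
11^64 ≡ 338^2 = 114244 ≡ 598 (mod 1457)
11^128 ≡ 598^2 = 357604 ≡ 639 (mod 1457)
11^256 ≡ 639^2 = 408321 ≡ 361 (mod 1457)
11^512 ≡ 361^2 = 130321 ≡ 648 (mod 1457)
11^1024 ≡ 648^2 = 419904 ≡ 288 (mod 1457)
1456 = 1024 + 256 + 128 + 32 + 16 in binary powers of 2.
So 11^1456 ≡ 288 · 361 · 639 · 338 · 144 ≡ 392 (mod 1457).
Since 392 ≠ 1, base 11 is a Fermat witness: 1457 is composite.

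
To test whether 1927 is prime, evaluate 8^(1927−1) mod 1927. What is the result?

8^1 ≡ 8 (mod 1927)
8^2 ≡ 8^2 = 64 ≡ 64 (mod 1927)
8^4 ≡ 64^2 = 4096 ≡ 242 (mod 1927)
8^8 ≡ 242^2 = 58564 ≡ 754 (mod 1927)
8^16 ≡ 754^2 = 568516 ≡ 51 (mod 1927)
8^32 ≡ 51^2 = 2601 ≡ 674 (mod 1927)
8^64 ≡ 674^2 = 454276 ≡ 1431 (mod 1927)
8^128 ≡ 1431^2 = 2047761 ≡ 1287 (mod 1927)
8^256 ≡ 1287^2 = 1656369 ≡ 1076 (mod 1927)
8^512 ≡ 1076^2 = 1157776 ≡ 1576 (mod 1927)
8^1024 ≡ 1576^2 = 2483776 ≡ 1800 (mod 1927)
1926 = 1024 + 512 + 256 + 128 + 4 + 2 in binary powers of 2.
So 8^1926 ≡ 1800 · 1576 · 1076 · 1287 · 242 · 64 ≡ 1630 (mod 1927).
Since 1630 ≠ 1, base 8 is a Fermat witness: 1927 is composite.

1630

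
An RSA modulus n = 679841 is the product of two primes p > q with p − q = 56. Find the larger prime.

Since p = q + 56, we have 679841 = q(q + 56), so q² + 56q − 679841 = 0.
Discriminant: 56² + 4·679841 = 3136 + 2719364 = 2722500; √2722500 = 1650.
q = (−56 + 1650)/2 = 797, and p = q + 56 = 853.
Check: 797 · 853 = 679841.

853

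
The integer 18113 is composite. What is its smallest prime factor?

18113 is odd.
Digit sum 14, not divisible by 3.
Ends in 3: not divisible by 5.
7: 18113 = 7·2587 + 4
11: 18113 = 11·1646 + 7
13: 18113 = 13·1393 + 4
17: 18113 = 17·1065 + 8
19: 18113 = 19·953 + 6
23: 18113 = 23·787 + 12
29: 18113 = 29·624 + 17
31: 18113 = 31·584 + 9
37: 18113 = 37·489 + 20
41: 18113 = 41·441 + 32
43: 18113 = 43·421 + 10
47: 18113 = 47·385 + 18
53: 18113 = 53·341 + 40
59: 18113 = 59·307

59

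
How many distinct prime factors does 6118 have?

4

6118 = 2 · 3059
3059 = 7 · 437
437 = 19 · 23
6118 = 2 · 7 · 19 · 23, which has 4 distinct prime factors.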